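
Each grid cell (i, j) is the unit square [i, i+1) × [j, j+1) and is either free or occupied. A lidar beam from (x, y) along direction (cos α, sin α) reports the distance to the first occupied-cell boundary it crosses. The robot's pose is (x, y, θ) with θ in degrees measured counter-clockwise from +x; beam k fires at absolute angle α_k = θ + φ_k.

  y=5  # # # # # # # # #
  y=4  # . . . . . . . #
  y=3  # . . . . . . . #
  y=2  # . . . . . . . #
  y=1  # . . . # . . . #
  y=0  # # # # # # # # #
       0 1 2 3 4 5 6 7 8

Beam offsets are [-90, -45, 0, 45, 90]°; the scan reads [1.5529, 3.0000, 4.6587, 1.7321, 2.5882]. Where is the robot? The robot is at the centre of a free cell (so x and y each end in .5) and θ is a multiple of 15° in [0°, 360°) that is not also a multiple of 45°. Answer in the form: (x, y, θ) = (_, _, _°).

(x, y, θ) = (5.5, 3.5, 195°)

The pose lattice has 27·16 = 432 candidates. Test each by forward raycasting.
  (7.5, 1.5, 195°): beam 1 = 3.6235 ≠ 1.5529 ✗
  (6.5, 4.5, 255°): beam 1 = 1.9319 ≠ 1.5529 ✗
  (1.5, 4.5, 345°): beam 1 = 1.9319 ≠ 1.5529 ✗
  …
  (5.5, 3.5, 195°): r_1=1.5529, r_2=3.0000, r_3=4.6587, r_4=1.7321, r_5=2.5882 — all match ✓
Unique over the lattice → pose = (5.5, 3.5, 195°).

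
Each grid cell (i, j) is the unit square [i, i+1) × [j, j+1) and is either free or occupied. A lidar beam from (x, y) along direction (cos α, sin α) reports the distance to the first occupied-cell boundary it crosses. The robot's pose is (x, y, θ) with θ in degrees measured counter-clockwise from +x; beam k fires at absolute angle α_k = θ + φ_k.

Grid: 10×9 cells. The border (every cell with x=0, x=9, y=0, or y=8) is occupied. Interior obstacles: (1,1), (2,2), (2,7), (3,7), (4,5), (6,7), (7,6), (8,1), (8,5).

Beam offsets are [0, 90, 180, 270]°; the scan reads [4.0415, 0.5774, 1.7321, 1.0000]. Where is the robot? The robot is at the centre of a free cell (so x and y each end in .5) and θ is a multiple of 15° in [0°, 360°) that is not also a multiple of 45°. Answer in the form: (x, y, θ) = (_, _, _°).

(x, y, θ) = (4.5, 6.5, 210°)

Candidates: 47 free-cell centres × 16 headings = 752 poses. Raycast each; keep the one whose scan matches to 4 dp.
  (2.5, 6.5, 165°): beam 1 = 1.5529 ≠ 4.0415 ✗
  (2.5, 3.5, 165°): beam 1 = 1.5529 ≠ 4.0415 ✗
  (8.5, 2.5, 120°): beam 1 = 6.3509 ≠ 4.0415 ✗
  …
  (4.5, 6.5, 210°): r_1=4.0415, r_2=0.5774, r_3=1.7321, r_4=1.0000 — all match ✓
Unique over the lattice → pose = (4.5, 6.5, 210°).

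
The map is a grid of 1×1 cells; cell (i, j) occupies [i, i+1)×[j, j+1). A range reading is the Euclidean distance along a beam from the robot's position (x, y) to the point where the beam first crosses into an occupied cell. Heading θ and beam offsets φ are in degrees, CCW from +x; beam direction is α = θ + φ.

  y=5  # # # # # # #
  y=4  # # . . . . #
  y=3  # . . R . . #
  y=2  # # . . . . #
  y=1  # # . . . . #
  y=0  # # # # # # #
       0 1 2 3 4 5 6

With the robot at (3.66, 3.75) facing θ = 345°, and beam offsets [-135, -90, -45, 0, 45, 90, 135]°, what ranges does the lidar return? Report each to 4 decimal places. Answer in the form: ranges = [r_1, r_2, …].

ranges = [1.9168, 2.8470, 3.1754, 2.4225, 2.5000, 1.2941, 1.4434]

beam 1: φ=-135°, α=210°
  direction (-0.8660, -0.5000); cell (3,3); t to first gridline: x 0.7621, y 1.5000 (then +1.1547 / +2.0000)
    (2,3) via x @ 0.7621
    (2,2) via y @ 1.5000
    (1,2) via x @ 1.9168  # hit
  → r_1 = 1.9168
beam 2: φ=-90°, α=255°
  direction (-0.2588, -0.9659); cell (3,3); t to first gridline: x 2.5500, y 0.7765 (then +3.8637 / +1.0353)
    (3,2) via y @ 0.7765
    (3,1) via y @ 1.8117
    (2,1) via x @ 2.5500
    (2,0) via y @ 2.8470  # hit
  → r_2 = 2.8470
beam 3: φ=-45°, α=300°
  direction (0.5000, -0.8660); cell (3,3); t to first gridline: x 0.6800, y 0.8660 (then +2.0000 / +1.1547)
    (4,3) via x @ 0.6800
    (4,2) via y @ 0.8660
    (4,1) via y @ 2.0207
    (5,1) via x @ 2.6800
    (5,0) via y @ 3.1754  # hit
  → r_3 = 3.1754
beam 4: φ=0°, α=345°
  direction (0.9659, -0.2588); cell (3,3); t to first gridline: x 0.3520, y 2.8978 (then +1.0353 / +3.8637)
    (4,3) via x @ 0.3520
    (5,3) via x @ 1.3873
    (6,3) via x @ 2.4225  # hit
  → r_4 = 2.4225
beam 5: φ=45°, α=30°
  direction (0.8660, 0.5000); cell (3,3); t to first gridline: x 0.3926, y 0.5000 (then +1.1547 / +2.0000)
    (4,3) via x @ 0.3926
    (4,4) via y @ 0.5000
    (5,4) via x @ 1.5473
    (5,5) via y @ 2.5000  # hit
  → r_5 = 2.5000
beam 6: φ=90°, α=75°
  direction (0.2588, 0.9659); cell (3,3); t to first gridline: x 1.3137, y 0.2588 (then +3.8637 / +1.0353)
    (3,4) via y @ 0.2588
    (3,5) via y @ 1.2941  # hit
  → r_6 = 1.2941
beam 7: φ=135°, α=120°
  direction (-0.5000, 0.8660); cell (3,3); t to first gridline: x 1.3200, y 0.2887 (then +2.0000 / +1.1547)
    (3,4) via y @ 0.2887
    (2,4) via x @ 1.3200
    (2,5) via y @ 1.4434  # hit
  → r_7 = 1.4434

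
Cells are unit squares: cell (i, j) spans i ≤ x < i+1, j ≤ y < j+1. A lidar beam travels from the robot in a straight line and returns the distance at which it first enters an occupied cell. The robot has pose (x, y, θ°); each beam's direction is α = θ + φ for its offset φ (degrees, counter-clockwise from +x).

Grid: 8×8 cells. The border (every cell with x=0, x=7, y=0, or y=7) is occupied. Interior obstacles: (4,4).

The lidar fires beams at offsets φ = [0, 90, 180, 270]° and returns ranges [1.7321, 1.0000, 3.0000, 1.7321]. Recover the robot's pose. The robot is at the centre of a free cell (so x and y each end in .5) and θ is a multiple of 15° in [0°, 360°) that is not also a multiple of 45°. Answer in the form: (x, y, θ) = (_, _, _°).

(x, y, θ) = (5.5, 5.5, 120°)

Enumerate (i+0.5, j+0.5, θ) over the 35 free cells and 16 admissible headings. For each, cast all 4 beams and compare to the given ranges.
  (6.5, 2.5, 60°): beam 1 = 1.0000 ≠ 1.7321 ✗
  (3.5, 6.5, 30°): beam 1 = 1.0000 ≠ 1.7321 ✗
  (2.5, 1.5, 120°): beam 1 = 3.0000 ≠ 1.7321 ✗
  (1.5, 5.5, 255°): beam 1 = 1.9319 ≠ 1.7321 ✗
  …
  (5.5, 5.5, 120°): r_1=1.7321, r_2=1.0000, r_3=3.0000, r_4=1.7321 — all match ✓
Only this pose fits every beam.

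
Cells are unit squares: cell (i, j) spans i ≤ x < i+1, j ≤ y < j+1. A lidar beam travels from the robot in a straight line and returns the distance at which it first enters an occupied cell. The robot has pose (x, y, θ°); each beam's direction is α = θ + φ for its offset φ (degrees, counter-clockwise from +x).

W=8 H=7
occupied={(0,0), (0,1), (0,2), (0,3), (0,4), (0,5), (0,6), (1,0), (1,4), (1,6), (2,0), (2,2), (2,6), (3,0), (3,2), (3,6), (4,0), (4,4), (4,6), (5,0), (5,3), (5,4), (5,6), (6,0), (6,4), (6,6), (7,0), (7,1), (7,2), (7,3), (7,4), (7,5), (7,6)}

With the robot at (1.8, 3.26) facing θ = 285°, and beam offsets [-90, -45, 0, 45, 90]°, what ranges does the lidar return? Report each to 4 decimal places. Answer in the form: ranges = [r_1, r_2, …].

beam 1: φ=-90°, α=195°
  dir = (cos 195°, sin 195°) = (-0.9659, -0.2588); from cell (1,3)
  next x-line at t=0.8282, next y-line at t=1.0046; Δt_x=1.0353, Δt_y=3.8637
    x: enter (0,3) at t=0.8282 ← occupied
  → r_1 = 0.8282
beam 2: φ=-45°, α=240°
  dir = (cos 240°, sin 240°) = (-0.5000, -0.8660); from cell (1,3)
  next x-line at t=1.6000, next y-line at t=0.3002; Δt_x=2.0000, Δt_y=1.1547
    y: enter (1,2) at t=0.3002
    y: enter (1,1) at t=1.4549
    x: enter (0,1) at t=1.6000 ← occupied
  → r_2 = 1.6000
beam 3: φ=0°, α=285°
  dir = (cos 285°, sin 285°) = (0.2588, -0.9659); from cell (1,3)
  next x-line at t=0.7727, next y-line at t=0.2692; Δt_x=3.8637, Δt_y=1.0353
    y: enter (1,2) at t=0.2692
    x: enter (2,2) at t=0.7727 ← occupied
  → r_3 = 0.7727
beam 4: φ=45°, α=330°
  dir = (cos 330°, sin 330°) = (0.8660, -0.5000); from cell (1,3)
  next x-line at t=0.2309, next y-line at t=0.5200; Δt_x=1.1547, Δt_y=2.0000
    x: enter (2,3) at t=0.2309
    y: enter (2,2) at t=0.5200 ← occupied
  → r_4 = 0.5200
beam 5: φ=90°, α=15°
  dir = (cos 15°, sin 15°) = (0.9659, 0.2588); from cell (1,3)
  next x-line at t=0.2071, next y-line at t=2.8591; Δt_x=1.0353, Δt_y=3.8637
    x: enter (2,3) at t=0.2071
    x: enter (3,3) at t=1.2423
    x: enter (4,3) at t=2.2776
    y: enter (4,4) at t=2.8591 ← occupied
  → r_5 = 2.8591

ranges = [0.8282, 1.6000, 0.7727, 0.5200, 2.8591]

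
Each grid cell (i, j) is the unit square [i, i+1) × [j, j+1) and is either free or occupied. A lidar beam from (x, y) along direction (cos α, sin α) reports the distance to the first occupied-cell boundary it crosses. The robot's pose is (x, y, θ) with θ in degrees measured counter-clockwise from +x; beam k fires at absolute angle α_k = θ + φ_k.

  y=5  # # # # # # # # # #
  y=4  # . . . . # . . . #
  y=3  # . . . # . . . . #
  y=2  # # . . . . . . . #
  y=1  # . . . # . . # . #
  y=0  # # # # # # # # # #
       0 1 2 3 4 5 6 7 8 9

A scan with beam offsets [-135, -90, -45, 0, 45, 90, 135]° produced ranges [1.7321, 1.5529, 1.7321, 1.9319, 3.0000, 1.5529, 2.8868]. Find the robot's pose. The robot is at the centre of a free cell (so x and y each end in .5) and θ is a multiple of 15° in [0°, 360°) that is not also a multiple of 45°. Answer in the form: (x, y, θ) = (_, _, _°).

The pose lattice has 27·16 = 432 candidates. Test each by forward raycasting.
  (6.5, 3.5, 195°): beam 3 = 1.0000 ≠ 1.7321 ✗
  (4.5, 2.5, 15°): beam 1 = 0.5774 ≠ 1.7321 ✗
  (3.5, 1.5, 165°): beam 1 = 0.5774 ≠ 1.7321 ✗
  (8.5, 4.5, 75°): beam 1 = 1.0000 ≠ 1.7321 ✗
  (8.5, 3.5, 255°): beam 2 = 2.5882 ≠ 1.5529 ✗
  …
  (7.5, 3.5, 165°): r_1=1.7321, r_2=1.5529, r_3=1.7321, r_4=1.9319, r_5=3.0000, r_6=1.5529, r_7=2.8868 — all match ✓
No second candidate reproduces the full scan.

(x, y, θ) = (7.5, 3.5, 165°)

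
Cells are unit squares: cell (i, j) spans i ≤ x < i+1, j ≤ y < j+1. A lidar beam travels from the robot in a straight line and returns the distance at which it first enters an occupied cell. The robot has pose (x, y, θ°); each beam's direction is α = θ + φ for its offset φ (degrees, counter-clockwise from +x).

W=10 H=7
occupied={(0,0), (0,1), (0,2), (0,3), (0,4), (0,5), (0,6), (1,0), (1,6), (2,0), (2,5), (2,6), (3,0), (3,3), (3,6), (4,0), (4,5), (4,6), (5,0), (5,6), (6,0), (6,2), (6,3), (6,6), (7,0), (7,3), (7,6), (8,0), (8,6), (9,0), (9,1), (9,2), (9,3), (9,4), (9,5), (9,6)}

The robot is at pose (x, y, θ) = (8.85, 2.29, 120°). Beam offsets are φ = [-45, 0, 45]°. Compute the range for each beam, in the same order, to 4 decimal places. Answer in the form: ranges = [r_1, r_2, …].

ranges = [0.5796, 1.7000, 1.9153]

beam 1: φ=-45°, α=75°
  dir = (cos 75°, sin 75°) = (0.2588, 0.9659); from cell (8,2)
  next x-line at t=0.5796, next y-line at t=0.7350; Δt_x=3.8637, Δt_y=1.0353
    x: enter (9,2) at t=0.5796 ← occupied
  → r_1 = 0.5796
beam 2: φ=0°, α=120°
  dir = (cos 120°, sin 120°) = (-0.5000, 0.8660); from cell (8,2)
  next x-line at t=1.7000, next y-line at t=0.8198; Δt_x=2.0000, Δt_y=1.1547
    y: enter (8,3) at t=0.8198
    x: enter (7,3) at t=1.7000 ← occupied
  → r_2 = 1.7000
beam 3: φ=45°, α=165°
  dir = (cos 165°, sin 165°) = (-0.9659, 0.2588); from cell (8,2)
  next x-line at t=0.8800, next y-line at t=2.7432; Δt_x=1.0353, Δt_y=3.8637
    x: enter (7,2) at t=0.8800
    x: enter (6,2) at t=1.9153 ← occupied
  → r_3 = 1.9153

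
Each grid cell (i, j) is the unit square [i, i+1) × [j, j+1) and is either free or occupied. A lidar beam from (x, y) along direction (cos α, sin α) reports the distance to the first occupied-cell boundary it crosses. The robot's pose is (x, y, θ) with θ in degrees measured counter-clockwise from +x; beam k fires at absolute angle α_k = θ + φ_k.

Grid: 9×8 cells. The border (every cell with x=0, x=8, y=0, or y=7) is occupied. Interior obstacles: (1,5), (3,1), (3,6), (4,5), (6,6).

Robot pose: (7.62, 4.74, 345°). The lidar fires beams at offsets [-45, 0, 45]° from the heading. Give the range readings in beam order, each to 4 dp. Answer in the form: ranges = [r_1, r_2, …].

beam 1: φ=-45°, α=300°
  direction (0.5000, -0.8660); cell (7,4); t to first gridline: x 0.7600, y 0.8545 (then +2.0000 / +1.1547)
    (8,4) via x @ 0.7600  # hit
  → r_1 = 0.7600
beam 2: φ=0°, α=345°
  direction (0.9659, -0.2588); cell (7,4); t to first gridline: x 0.3934, y 2.8591 (then +1.0353 / +3.8637)
    (8,4) via x @ 0.3934  # hit
  → r_2 = 0.3934
beam 3: φ=45°, α=30°
  direction (0.8660, 0.5000); cell (7,4); t to first gridline: x 0.4388, y 0.5200 (then +1.1547 / +2.0000)
    (8,4) via x @ 0.4388  # hit
  → r_3 = 0.4388

ranges = [0.7600, 0.3934, 0.4388]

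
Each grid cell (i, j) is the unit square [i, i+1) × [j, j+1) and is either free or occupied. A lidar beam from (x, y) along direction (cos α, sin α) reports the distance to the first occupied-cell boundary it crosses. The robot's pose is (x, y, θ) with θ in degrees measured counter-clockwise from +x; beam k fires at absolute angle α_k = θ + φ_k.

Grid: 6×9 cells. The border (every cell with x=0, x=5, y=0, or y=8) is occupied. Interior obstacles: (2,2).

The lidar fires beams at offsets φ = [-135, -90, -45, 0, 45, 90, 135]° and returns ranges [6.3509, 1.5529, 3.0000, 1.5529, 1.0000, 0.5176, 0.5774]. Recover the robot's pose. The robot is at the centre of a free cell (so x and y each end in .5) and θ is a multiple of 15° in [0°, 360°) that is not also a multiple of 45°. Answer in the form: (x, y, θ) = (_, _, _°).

Candidates: 27 free-cell centres × 16 headings = 432 poses. Raycast each; keep the one whose scan matches to 4 dp.
  (2.5, 4.5, 75°): beam 1 = 4.0415 ≠ 6.3509 ✗
  (2.5, 4.5, 105°): beam 1 = 2.8868 ≠ 6.3509 ✗
  (1.5, 6.5, 345°): beam 1 = 0.5774 ≠ 6.3509 ✗
  (3.5, 1.5, 345°): beam 1 = 1.0000 ≠ 6.3509 ✗
  …
  (4.5, 2.5, 255°): r_1=6.3509, r_2=1.5529, r_3=3.0000, r_4=1.5529, r_5=1.0000, r_6=0.5176, r_7=0.5774 — all match ✓
Only this pose fits every beam.

(x, y, θ) = (4.5, 2.5, 255°)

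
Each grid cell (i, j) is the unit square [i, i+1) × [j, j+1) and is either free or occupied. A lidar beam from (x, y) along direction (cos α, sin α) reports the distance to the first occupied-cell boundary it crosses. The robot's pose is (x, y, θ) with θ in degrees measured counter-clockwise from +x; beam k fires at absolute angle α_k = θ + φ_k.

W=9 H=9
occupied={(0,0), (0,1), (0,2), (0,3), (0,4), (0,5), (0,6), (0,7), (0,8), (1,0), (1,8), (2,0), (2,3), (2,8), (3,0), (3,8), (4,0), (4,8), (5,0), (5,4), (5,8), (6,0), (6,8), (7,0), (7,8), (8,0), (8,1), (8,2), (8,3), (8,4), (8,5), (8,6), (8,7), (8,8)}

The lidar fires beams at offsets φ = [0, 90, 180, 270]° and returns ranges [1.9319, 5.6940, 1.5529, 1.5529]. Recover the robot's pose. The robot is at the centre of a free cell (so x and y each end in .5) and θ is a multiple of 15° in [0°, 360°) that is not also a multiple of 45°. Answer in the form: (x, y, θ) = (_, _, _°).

(x, y, θ) = (6.5, 2.5, 105°)

The pose lattice has 47·16 = 752 candidates. Test each by forward raycasting.
  (4.5, 2.5, 285°): beam 1 = 1.5529 ≠ 1.9319 ✗
  (5.5, 5.5, 300°): beam 1 = 0.5774 ≠ 1.9319 ✗
  (5.5, 1.5, 150°): beam 1 = 3.0000 ≠ 1.9319 ✗
  …
  (6.5, 2.5, 105°): r_1=1.9319, r_2=5.6940, r_3=1.5529, r_4=1.5529 — all match ✓
No second candidate reproduces the full scan.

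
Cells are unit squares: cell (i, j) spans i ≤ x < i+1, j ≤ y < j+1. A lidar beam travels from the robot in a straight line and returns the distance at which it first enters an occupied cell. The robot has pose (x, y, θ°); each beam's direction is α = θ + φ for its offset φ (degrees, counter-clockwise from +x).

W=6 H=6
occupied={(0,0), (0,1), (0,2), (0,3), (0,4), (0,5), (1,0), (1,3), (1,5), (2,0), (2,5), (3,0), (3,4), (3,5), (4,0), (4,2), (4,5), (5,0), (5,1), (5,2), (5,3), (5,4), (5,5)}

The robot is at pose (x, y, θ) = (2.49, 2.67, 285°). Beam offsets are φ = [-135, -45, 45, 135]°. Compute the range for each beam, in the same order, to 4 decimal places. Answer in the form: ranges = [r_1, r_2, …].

ranges = [0.6600, 1.9283, 2.8983, 1.5358]

beam 1: φ=-135°, α=150°
  direction (-0.8660, 0.5000); cell (2,2); t to first gridline: x 0.5658, y 0.6600 (then +1.1547 / +2.0000)
    (1,2) via x @ 0.5658
    (1,3) via y @ 0.6600  # hit
  → r_1 = 0.6600
beam 2: φ=-45°, α=240°
  direction (-0.5000, -0.8660); cell (2,2); t to first gridline: x 0.9800, y 0.7736 (then +2.0000 / +1.1547)
    (2,1) via y @ 0.7736
    (1,1) via x @ 0.9800
    (1,0) via y @ 1.9283  # hit
  → r_2 = 1.9283
beam 3: φ=45°, α=330°
  direction (0.8660, -0.5000); cell (2,2); t to first gridline: x 0.5889, y 1.3400 (then +1.1547 / +2.0000)
    (3,2) via x @ 0.5889
    (3,1) via y @ 1.3400
    (4,1) via x @ 1.7436
    (5,1) via x @ 2.8983  # hit
  → r_3 = 2.8983
beam 4: φ=135°, α=60°
  direction (0.5000, 0.8660); cell (2,2); t to first gridline: x 1.0200, y 0.3811 (then +2.0000 / +1.1547)
    (2,3) via y @ 0.3811
    (3,3) via x @ 1.0200
    (3,4) via y @ 1.5358  # hit
  → r_4 = 1.5358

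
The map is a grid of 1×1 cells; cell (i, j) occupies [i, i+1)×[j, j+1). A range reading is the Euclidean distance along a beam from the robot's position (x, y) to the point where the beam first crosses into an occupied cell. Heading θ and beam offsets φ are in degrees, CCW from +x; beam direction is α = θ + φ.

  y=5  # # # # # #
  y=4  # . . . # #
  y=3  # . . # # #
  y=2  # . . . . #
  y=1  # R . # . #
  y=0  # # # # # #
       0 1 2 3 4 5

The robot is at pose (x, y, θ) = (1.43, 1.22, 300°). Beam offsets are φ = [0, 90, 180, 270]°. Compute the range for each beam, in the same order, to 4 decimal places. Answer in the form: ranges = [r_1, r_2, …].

ranges = [0.2540, 3.5600, 0.8600, 0.4400]

beam 1: φ=0°, α=300°
  d=(0.5000,-0.8660)  start (1,1)  tX=1.1400 tY=0.2540  stride 1/|dx|=2.0000 1/|dy|=1.1547
    cross y-line → (1,0), t=0.2540 (wall)
  → r_1 = 0.2540
beam 2: φ=90°, α=30°
  d=(0.8660,0.5000)  start (1,1)  tX=0.6582 tY=1.5600  stride 1/|dx|=1.1547 1/|dy|=2.0000
    cross x-line → (2,1), t=0.6582
    cross y-line → (2,2), t=1.5600
    cross x-line → (3,2), t=1.8129
    cross x-line → (4,2), t=2.9676
    cross y-line → (4,3), t=3.5600 (wall)
  → r_2 = 3.5600
beam 3: φ=180°, α=120°
  d=(-0.5000,0.8660)  start (1,1)  tX=0.8600 tY=0.9007  stride 1/|dx|=2.0000 1/|dy|=1.1547
    cross x-line → (0,1), t=0.8600 (wall)
  → r_3 = 0.8600
beam 4: φ=270°, α=210°
  d=(-0.8660,-0.5000)  start (1,1)  tX=0.4965 tY=0.4400  stride 1/|dx|=1.1547 1/|dy|=2.0000
    cross y-line → (1,0), t=0.4400 (wall)
  → r_4 = 0.4400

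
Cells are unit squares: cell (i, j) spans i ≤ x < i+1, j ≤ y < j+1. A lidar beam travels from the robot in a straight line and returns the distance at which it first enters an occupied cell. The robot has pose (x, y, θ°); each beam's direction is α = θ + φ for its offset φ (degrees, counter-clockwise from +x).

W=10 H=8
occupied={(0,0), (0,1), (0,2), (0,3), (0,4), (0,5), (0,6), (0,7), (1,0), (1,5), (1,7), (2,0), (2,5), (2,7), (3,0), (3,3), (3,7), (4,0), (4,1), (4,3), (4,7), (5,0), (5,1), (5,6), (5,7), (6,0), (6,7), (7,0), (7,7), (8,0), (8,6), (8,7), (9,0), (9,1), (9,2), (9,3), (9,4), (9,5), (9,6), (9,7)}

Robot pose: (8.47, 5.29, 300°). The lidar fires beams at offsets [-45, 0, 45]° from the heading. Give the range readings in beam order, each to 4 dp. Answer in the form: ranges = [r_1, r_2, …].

beam 1: φ=-45°, α=255°
  d=(-0.2588,-0.9659)  start (8,5)  tX=1.8159 tY=0.3002  stride 1/|dx|=3.8637 1/|dy|=1.0353
    cross y-line → (8,4), t=0.3002
    cross y-line → (8,3), t=1.3355
    cross x-line → (7,3), t=1.8159
    cross y-line → (7,2), t=2.3708
    cross y-line → (7,1), t=3.4061
    cross y-line → (7,0), t=4.4413 (wall)
  → r_1 = 4.4413
beam 2: φ=0°, α=300°
  d=(0.5000,-0.8660)  start (8,5)  tX=1.0600 tY=0.3349  stride 1/|dx|=2.0000 1/|dy|=1.1547
    cross y-line → (8,4), t=0.3349
    cross x-line → (9,4), t=1.0600 (wall)
  → r_2 = 1.0600
beam 3: φ=45°, α=345°
  d=(0.9659,-0.2588)  start (8,5)  tX=0.5487 tY=1.1205  stride 1/|dx|=1.0353 1/|dy|=3.8637
    cross x-line → (9,5), t=0.5487 (wall)
  → r_3 = 0.5487

ranges = [4.4413, 1.0600, 0.5487]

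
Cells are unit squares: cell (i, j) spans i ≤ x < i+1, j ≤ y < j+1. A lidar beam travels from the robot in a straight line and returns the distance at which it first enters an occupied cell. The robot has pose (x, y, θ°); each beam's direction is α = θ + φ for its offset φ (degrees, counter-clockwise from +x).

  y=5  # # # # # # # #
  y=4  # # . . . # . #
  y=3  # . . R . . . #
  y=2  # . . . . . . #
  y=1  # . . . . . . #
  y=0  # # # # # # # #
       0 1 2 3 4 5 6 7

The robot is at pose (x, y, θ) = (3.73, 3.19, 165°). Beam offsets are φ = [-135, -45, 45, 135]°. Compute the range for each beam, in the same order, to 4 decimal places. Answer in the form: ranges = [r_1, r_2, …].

ranges = [1.6200, 2.0900, 3.1523, 2.5288]

beam 1: φ=-135°, α=30°
  cosα=0.8660 sinα=0.5000 | (3,3) | tMaxX 0.3118 tMaxY 1.6200 | tΔX 1.1547 tΔY 2.0000
    t=0.3118 [x] (4,3)
    t=1.4665 [x] (5,3)
    t=1.6200 [y] (5,4) — stop
  → r_1 = 1.6200
beam 2: φ=-45°, α=120°
  cosα=-0.5000 sinα=0.8660 | (3,3) | tMaxX 1.4600 tMaxY 0.9353 | tΔX 2.0000 tΔY 1.1547
    t=0.9353 [y] (3,4)
    t=1.4600 [x] (2,4)
    t=2.0900 [y] (2,5) — stop
  → r_2 = 2.0900
beam 3: φ=45°, α=210°
  cosα=-0.8660 sinα=-0.5000 | (3,3) | tMaxX 0.8429 tMaxY 0.3800 | tΔX 1.1547 tΔY 2.0000
    t=0.3800 [y] (3,2)
    t=0.8429 [x] (2,2)
    t=1.9976 [x] (1,2)
    t=2.3800 [y] (1,1)
    t=3.1523 [x] (0,1) — stop
  → r_3 = 3.1523
beam 4: φ=135°, α=300°
  cosα=0.5000 sinα=-0.8660 | (3,3) | tMaxX 0.5400 tMaxY 0.2194 | tΔX 2.0000 tΔY 1.1547
    t=0.2194 [y] (3,2)
    t=0.5400 [x] (4,2)
    t=1.3741 [y] (4,1)
    t=2.5288 [y] (4,0) — stop
  → r_4 = 2.5288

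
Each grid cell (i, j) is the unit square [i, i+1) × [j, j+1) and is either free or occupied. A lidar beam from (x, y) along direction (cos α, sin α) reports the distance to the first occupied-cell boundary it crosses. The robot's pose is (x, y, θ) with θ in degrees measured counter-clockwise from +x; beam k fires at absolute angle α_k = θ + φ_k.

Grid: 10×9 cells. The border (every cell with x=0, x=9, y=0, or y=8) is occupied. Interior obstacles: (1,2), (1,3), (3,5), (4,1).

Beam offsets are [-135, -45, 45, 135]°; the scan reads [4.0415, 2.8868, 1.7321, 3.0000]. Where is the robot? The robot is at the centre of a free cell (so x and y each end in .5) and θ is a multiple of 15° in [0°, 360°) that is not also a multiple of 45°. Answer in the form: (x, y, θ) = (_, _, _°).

Candidates: 52 free-cell centres × 16 headings = 832 poses. Raycast each; keep the one whose scan matches to 4 dp.
  (5.5, 6.5, 105°): beam 2 = 1.7321 ≠ 2.8868 ✗
  (6.5, 7.5, 165°): beam 1 = 1.0000 ≠ 4.0415 ✗
  (7.5, 7.5, 300°): beam 1 = 1.9319 ≠ 4.0415 ✗
  (7.5, 2.5, 210°): beam 1 = 5.6940 ≠ 4.0415 ✗
  …
  (7.5, 3.5, 285°): r_1=4.0415, r_2=2.8868, r_3=1.7321, r_4=3.0000 — all match ✓
No second candidate reproduces the full scan.

(x, y, θ) = (7.5, 3.5, 285°)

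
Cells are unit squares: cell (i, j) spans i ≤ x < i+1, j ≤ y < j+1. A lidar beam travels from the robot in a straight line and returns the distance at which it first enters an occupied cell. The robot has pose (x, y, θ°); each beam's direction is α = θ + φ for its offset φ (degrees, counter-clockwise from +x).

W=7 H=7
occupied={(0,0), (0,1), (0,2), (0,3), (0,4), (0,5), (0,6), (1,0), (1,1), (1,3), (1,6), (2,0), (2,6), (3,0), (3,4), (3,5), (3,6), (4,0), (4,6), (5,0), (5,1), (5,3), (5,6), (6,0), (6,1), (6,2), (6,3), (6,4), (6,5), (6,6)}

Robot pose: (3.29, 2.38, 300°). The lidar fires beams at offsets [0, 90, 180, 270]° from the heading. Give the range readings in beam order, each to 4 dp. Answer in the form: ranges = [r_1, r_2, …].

beam 1: φ=0°, α=300°
  d=(0.5000,-0.8660)  start (3,2)  tX=1.4200 tY=0.4388  stride 1/|dx|=2.0000 1/|dy|=1.1547
    cross y-line → (3,1), t=0.4388
    cross x-line → (4,1), t=1.4200
    cross y-line → (4,0), t=1.5935 (wall)
  → r_1 = 1.5935
beam 2: φ=90°, α=30°
  d=(0.8660,0.5000)  start (3,2)  tX=0.8198 tY=1.2400  stride 1/|dx|=1.1547 1/|dy|=2.0000
    cross x-line → (4,2), t=0.8198
    cross y-line → (4,3), t=1.2400
    cross x-line → (5,3), t=1.9745 (wall)
  → r_2 = 1.9745
beam 3: φ=180°, α=120°
  d=(-0.5000,0.8660)  start (3,2)  tX=0.5800 tY=0.7159  stride 1/|dx|=2.0000 1/|dy|=1.1547
    cross x-line → (2,2), t=0.5800
    cross y-line → (2,3), t=0.7159
    cross y-line → (2,4), t=1.8706
    cross x-line → (1,4), t=2.5800
    cross y-line → (1,5), t=3.0253
    cross y-line → (1,6), t=4.1800 (wall)
  → r_3 = 4.1800
beam 4: φ=270°, α=210°
  d=(-0.8660,-0.5000)  start (3,2)  tX=0.3349 tY=0.7600  stride 1/|dx|=1.1547 1/|dy|=2.0000
    cross x-line → (2,2), t=0.3349
    cross y-line → (2,1), t=0.7600
    cross x-line → (1,1), t=1.4896 (wall)
  → r_4 = 1.4896

ranges = [1.5935, 1.9745, 4.1800, 1.4896]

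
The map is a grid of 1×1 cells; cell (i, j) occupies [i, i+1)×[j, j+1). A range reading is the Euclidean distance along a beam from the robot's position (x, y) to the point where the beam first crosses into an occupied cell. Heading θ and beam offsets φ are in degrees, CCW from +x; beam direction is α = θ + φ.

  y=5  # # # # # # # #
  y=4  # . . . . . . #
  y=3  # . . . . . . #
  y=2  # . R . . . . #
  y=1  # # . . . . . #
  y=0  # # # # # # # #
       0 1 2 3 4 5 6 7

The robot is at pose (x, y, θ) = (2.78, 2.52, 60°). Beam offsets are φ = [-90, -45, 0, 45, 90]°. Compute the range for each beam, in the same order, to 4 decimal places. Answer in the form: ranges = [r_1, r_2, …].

beam 1: φ=-90°, α=330°
  dir = (cos 330°, sin 330°) = (0.8660, -0.5000); from cell (2,2)
  next x-line at t=0.2540, next y-line at t=1.0400; Δt_x=1.1547, Δt_y=2.0000
    x: enter (3,2) at t=0.2540
    y: enter (3,1) at t=1.0400
    x: enter (4,1) at t=1.4087
    x: enter (5,1) at t=2.5634
    y: enter (5,0) at t=3.0400 ← occupied
  → r_1 = 3.0400
beam 2: φ=-45°, α=15°
  dir = (cos 15°, sin 15°) = (0.9659, 0.2588); from cell (2,2)
  next x-line at t=0.2278, next y-line at t=1.8546; Δt_x=1.0353, Δt_y=3.8637
    x: enter (3,2) at t=0.2278
    x: enter (4,2) at t=1.2630
    y: enter (4,3) at t=1.8546
    x: enter (5,3) at t=2.2983
    x: enter (6,3) at t=3.3336
    x: enter (7,3) at t=4.3689 ← occupied
  → r_2 = 4.3689
beam 3: φ=0°, α=60°
  dir = (cos 60°, sin 60°) = (0.5000, 0.8660); from cell (2,2)
  next x-line at t=0.4400, next y-line at t=0.5543; Δt_x=2.0000, Δt_y=1.1547
    x: enter (3,2) at t=0.4400
    y: enter (3,3) at t=0.5543
    y: enter (3,4) at t=1.7090
    x: enter (4,4) at t=2.4400
    y: enter (4,5) at t=2.8637 ← occupied
  → r_3 = 2.8637
beam 4: φ=45°, α=105°
  dir = (cos 105°, sin 105°) = (-0.2588, 0.9659); from cell (2,2)
  next x-line at t=3.0137, next y-line at t=0.4969; Δt_x=3.8637, Δt_y=1.0353
    y: enter (2,3) at t=0.4969
    y: enter (2,4) at t=1.5322
    y: enter (2,5) at t=2.5675 ← occupied
  → r_4 = 2.5675
beam 5: φ=90°, α=150°
  dir = (cos 150°, sin 150°) = (-0.8660, 0.5000); from cell (2,2)
  next x-line at t=0.9007, next y-line at t=0.9600; Δt_x=1.1547, Δt_y=2.0000
    x: enter (1,2) at t=0.9007
    y: enter (1,3) at t=0.9600
    x: enter (0,3) at t=2.0554 ← occupied
  → r_5 = 2.0554

ranges = [3.0400, 4.3689, 2.8637, 2.5675, 2.0554]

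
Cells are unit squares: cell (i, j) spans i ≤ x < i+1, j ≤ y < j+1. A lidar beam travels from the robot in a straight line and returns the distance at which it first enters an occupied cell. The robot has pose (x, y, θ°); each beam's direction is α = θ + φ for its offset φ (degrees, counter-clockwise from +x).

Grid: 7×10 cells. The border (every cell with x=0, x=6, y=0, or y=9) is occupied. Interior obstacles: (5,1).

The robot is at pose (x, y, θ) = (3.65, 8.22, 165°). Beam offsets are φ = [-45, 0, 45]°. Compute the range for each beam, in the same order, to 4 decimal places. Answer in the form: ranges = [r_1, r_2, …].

ranges = [0.9007, 2.7435, 3.0600]

beam 1: φ=-45°, α=120°
  dir = (cos 120°, sin 120°) = (-0.5000, 0.8660); from cell (3,8)
  next x-line at t=1.3000, next y-line at t=0.9007; Δt_x=2.0000, Δt_y=1.1547
    y: enter (3,9) at t=0.9007 ← occupied
  → r_1 = 0.9007
beam 2: φ=0°, α=165°
  dir = (cos 165°, sin 165°) = (-0.9659, 0.2588); from cell (3,8)
  next x-line at t=0.6729, next y-line at t=3.0137; Δt_x=1.0353, Δt_y=3.8637
    x: enter (2,8) at t=0.6729
    x: enter (1,8) at t=1.7082
    x: enter (0,8) at t=2.7435 ← occupied
  → r_2 = 2.7435
beam 3: φ=45°, α=210°
  dir = (cos 210°, sin 210°) = (-0.8660, -0.5000); from cell (3,8)
  next x-line at t=0.7506, next y-line at t=0.4400; Δt_x=1.1547, Δt_y=2.0000
    y: enter (3,7) at t=0.4400
    x: enter (2,7) at t=0.7506
    x: enter (1,7) at t=1.9053
    y: enter (1,6) at t=2.4400
    x: enter (0,6) at t=3.0600 ← occupied
  → r_3 = 3.0600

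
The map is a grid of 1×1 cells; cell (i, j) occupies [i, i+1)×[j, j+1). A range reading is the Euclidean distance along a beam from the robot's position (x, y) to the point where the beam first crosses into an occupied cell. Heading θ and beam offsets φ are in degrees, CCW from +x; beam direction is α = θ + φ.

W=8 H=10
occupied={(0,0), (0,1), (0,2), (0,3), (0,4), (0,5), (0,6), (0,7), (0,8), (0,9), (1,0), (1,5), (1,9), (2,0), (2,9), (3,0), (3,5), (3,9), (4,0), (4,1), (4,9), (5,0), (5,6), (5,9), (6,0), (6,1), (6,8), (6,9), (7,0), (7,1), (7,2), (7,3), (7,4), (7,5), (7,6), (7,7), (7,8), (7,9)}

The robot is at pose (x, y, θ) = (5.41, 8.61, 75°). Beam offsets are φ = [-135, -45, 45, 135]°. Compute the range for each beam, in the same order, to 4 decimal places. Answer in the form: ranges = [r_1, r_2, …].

beam 1: φ=-135°, α=300°
  direction (0.5000, -0.8660); cell (5,8); t to first gridline: x 1.1800, y 0.7044 (then +2.0000 / +1.1547)
    (5,7) via y @ 0.7044
    (6,7) via x @ 1.1800
    (6,6) via y @ 1.8591
    (6,5) via y @ 3.0138
    (7,5) via x @ 3.1800  # hit
  → r_1 = 3.1800
beam 2: φ=-45°, α=30°
  direction (0.8660, 0.5000); cell (5,8); t to first gridline: x 0.6813, y 0.7800 (then +1.1547 / +2.0000)
    (6,8) via x @ 0.6813  # hit
  → r_2 = 0.6813
beam 3: φ=45°, α=120°
  direction (-0.5000, 0.8660); cell (5,8); t to first gridline: x 0.8200, y 0.4503 (then +2.0000 / +1.1547)
    (5,9) via y @ 0.4503  # hit
  → r_3 = 0.4503
beam 4: φ=135°, α=210°
  direction (-0.8660, -0.5000); cell (5,8); t to first gridline: x 0.4734, y 1.2200 (then +1.1547 / +2.0000)
    (4,8) via x @ 0.4734
    (4,7) via y @ 1.2200
    (3,7) via x @ 1.6281
    (2,7) via x @ 2.7828
    (2,6) via y @ 3.2200
    (1,6) via x @ 3.9375
    (0,6) via x @ 5.0922  # hit
  → r_4 = 5.0922

ranges = [3.1800, 0.6813, 0.4503, 5.0922]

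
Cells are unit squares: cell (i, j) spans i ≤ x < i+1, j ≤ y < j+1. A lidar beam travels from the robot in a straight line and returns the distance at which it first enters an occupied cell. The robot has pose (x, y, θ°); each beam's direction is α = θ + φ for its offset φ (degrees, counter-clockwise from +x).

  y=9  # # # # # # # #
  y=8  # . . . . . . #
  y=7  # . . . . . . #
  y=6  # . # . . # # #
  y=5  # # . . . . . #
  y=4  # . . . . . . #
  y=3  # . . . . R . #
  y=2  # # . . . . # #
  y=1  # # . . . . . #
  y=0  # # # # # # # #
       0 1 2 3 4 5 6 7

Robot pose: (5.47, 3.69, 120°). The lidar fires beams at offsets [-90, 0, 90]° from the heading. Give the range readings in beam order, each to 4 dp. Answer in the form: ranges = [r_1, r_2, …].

beam 1: φ=-90°, α=30°
  cosα=0.8660 sinα=0.5000 | (5,3) | tMaxX 0.6120 tMaxY 0.6200 | tΔX 1.1547 tΔY 2.0000
    t=0.6120 [x] (6,3)
    t=0.6200 [y] (6,4)
    t=1.7667 [x] (7,4) — stop
  → r_1 = 1.7667
beam 2: φ=0°, α=120°
  cosα=-0.5000 sinα=0.8660 | (5,3) | tMaxX 0.9400 tMaxY 0.3580 | tΔX 2.0000 tΔY 1.1547
    t=0.3580 [y] (5,4)
    t=0.9400 [x] (4,4)
    t=1.5127 [y] (4,5)
    t=2.6674 [y] (4,6)
    t=2.9400 [x] (3,6)
    t=3.8221 [y] (3,7)
    t=4.9400 [x] (2,7)
    t=4.9768 [y] (2,8)
    t=6.1315 [y] (2,9) — stop
  → r_2 = 6.1315
beam 3: φ=90°, α=210°
  cosα=-0.8660 sinα=-0.5000 | (5,3) | tMaxX 0.5427 tMaxY 1.3800 | tΔX 1.1547 tΔY 2.0000
    t=0.5427 [x] (4,3)
    t=1.3800 [y] (4,2)
    t=1.6974 [x] (3,2)
    t=2.8521 [x] (2,2)
    t=3.3800 [y] (2,1)
    t=4.0068 [x] (1,1) — stop
  → r_3 = 4.0068

ranges = [1.7667, 6.1315, 4.0068]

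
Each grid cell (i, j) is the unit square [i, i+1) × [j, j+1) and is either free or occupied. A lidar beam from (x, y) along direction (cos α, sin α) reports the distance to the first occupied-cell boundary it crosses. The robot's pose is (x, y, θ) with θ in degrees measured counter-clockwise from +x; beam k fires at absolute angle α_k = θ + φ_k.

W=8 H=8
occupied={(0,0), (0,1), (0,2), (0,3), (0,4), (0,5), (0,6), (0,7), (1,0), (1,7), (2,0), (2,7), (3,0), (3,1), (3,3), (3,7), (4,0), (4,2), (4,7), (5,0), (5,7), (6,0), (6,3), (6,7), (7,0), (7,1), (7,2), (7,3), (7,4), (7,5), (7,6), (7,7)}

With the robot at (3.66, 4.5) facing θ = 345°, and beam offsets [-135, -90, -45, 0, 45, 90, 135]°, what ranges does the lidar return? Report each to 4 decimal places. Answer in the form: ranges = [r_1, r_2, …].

ranges = [3.0715, 0.5176, 0.5774, 2.4225, 3.8567, 2.5882, 2.8868]

beam 1: φ=-135°, α=210°
  direction (-0.8660, -0.5000); cell (3,4); t to first gridline: x 0.7621, y 1.0000 (then +1.1547 / +2.0000)
    (2,4) via x @ 0.7621
    (2,3) via y @ 1.0000
    (1,3) via x @ 1.9168
    (1,2) via y @ 3.0000
    (0,2) via x @ 3.0715  # hit
  → r_1 = 3.0715
beam 2: φ=-90°, α=255°
  direction (-0.2588, -0.9659); cell (3,4); t to first gridline: x 2.5500, y 0.5176 (then +3.8637 / +1.0353)
    (3,3) via y @ 0.5176  # hit
  → r_2 = 0.5176
beam 3: φ=-45°, α=300°
  direction (0.5000, -0.8660); cell (3,4); t to first gridline: x 0.6800, y 0.5774 (then +2.0000 / +1.1547)
    (3,3) via y @ 0.5774  # hit
  → r_3 = 0.5774
beam 4: φ=0°, α=345°
  direction (0.9659, -0.2588); cell (3,4); t to first gridline: x 0.3520, y 1.9319 (then +1.0353 / +3.8637)
    (4,4) via x @ 0.3520
    (5,4) via x @ 1.3873
    (5,3) via y @ 1.9319
    (6,3) via x @ 2.4225  # hit
  → r_4 = 2.4225
beam 5: φ=45°, α=30°
  direction (0.8660, 0.5000); cell (3,4); t to first gridline: x 0.3926, y 1.0000 (then +1.1547 / +2.0000)
    (4,4) via x @ 0.3926
    (4,5) via y @ 1.0000
    (5,5) via x @ 1.5473
    (6,5) via x @ 2.7020
    (6,6) via y @ 3.0000
    (7,6) via x @ 3.8567  # hit
  → r_5 = 3.8567
beam 6: φ=90°, α=75°
  direction (0.2588, 0.9659); cell (3,4); t to first gridline: x 1.3137, y 0.5176 (then +3.8637 / +1.0353)
    (3,5) via y @ 0.5176
    (4,5) via x @ 1.3137
    (4,6) via y @ 1.5529
    (4,7) via y @ 2.5882  # hit
  → r_6 = 2.5882
beam 7: φ=135°, α=120°
  direction (-0.5000, 0.8660); cell (3,4); t to first gridline: x 1.3200, y 0.5774 (then +2.0000 / +1.1547)
    (3,5) via y @ 0.5774
    (2,5) via x @ 1.3200
    (2,6) via y @ 1.7321
    (2,7) via y @ 2.8868  # hit
  → r_7 = 2.8868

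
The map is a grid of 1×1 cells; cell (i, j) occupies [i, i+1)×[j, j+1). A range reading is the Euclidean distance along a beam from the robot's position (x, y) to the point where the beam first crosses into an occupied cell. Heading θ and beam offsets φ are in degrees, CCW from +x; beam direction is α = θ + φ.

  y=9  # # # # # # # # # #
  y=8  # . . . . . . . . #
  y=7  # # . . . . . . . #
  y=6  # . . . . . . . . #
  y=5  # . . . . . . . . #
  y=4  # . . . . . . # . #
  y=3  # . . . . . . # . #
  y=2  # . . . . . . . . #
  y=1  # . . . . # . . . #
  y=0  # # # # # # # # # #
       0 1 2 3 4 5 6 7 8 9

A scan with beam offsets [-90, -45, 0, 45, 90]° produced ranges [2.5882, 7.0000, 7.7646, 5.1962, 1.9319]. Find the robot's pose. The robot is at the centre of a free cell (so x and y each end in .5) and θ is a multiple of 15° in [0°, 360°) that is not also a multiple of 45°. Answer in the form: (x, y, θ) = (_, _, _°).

Candidates: 60 free-cell centres × 16 headings = 960 poses. Raycast each; keep the one whose scan matches to 4 dp.
  (3.5, 4.5, 345°): beam 1 = 3.6235 ≠ 2.5882 ✗
  (5.5, 4.5, 330°): beam 1 = 4.0415 ≠ 2.5882 ✗
  (6.5, 3.5, 255°): beam 1 = 5.6940 ≠ 2.5882 ✗
  (6.5, 7.5, 210°): beam 1 = 1.7321 ≠ 2.5882 ✗
  …
  (4.5, 8.5, 285°): r_1=2.5882, r_2=7.0000, r_3=7.7646, r_4=5.1962, r_5=1.9319 — all match ✓
Only this pose fits every beam.

(x, y, θ) = (4.5, 8.5, 285°)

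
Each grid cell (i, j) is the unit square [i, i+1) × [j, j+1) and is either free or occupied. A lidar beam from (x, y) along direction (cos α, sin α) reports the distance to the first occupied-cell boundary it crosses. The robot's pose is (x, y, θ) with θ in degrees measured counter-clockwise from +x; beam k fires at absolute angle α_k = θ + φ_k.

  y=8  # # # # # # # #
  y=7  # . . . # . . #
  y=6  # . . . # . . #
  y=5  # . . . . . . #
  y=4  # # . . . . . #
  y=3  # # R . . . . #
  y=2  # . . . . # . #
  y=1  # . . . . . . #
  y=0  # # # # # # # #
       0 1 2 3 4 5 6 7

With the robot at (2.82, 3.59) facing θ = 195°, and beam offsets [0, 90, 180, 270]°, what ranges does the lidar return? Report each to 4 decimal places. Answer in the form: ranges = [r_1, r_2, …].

beam 1: φ=0°, α=195°
  direction (-0.9659, -0.2588); cell (2,3); t to first gridline: x 0.8489, y 2.2796 (then +1.0353 / +3.8637)
    (1,3) via x @ 0.8489  # hit
  → r_1 = 0.8489
beam 2: φ=90°, α=285°
  direction (0.2588, -0.9659); cell (2,3); t to first gridline: x 0.6955, y 0.6108 (then +3.8637 / +1.0353)
    (2,2) via y @ 0.6108
    (3,2) via x @ 0.6955
    (3,1) via y @ 1.6461
    (3,0) via y @ 2.6814  # hit
  → r_2 = 2.6814
beam 3: φ=180°, α=15°
  direction (0.9659, 0.2588); cell (2,3); t to first gridline: x 0.1863, y 1.5841 (then +1.0353 / +3.8637)
    (3,3) via x @ 0.1863
    (4,3) via x @ 1.2216
    (4,4) via y @ 1.5841
    (5,4) via x @ 2.2569
    (6,4) via x @ 3.2922
    (7,4) via x @ 4.3275  # hit
  → r_3 = 4.3275
beam 4: φ=270°, α=105°
  direction (-0.2588, 0.9659); cell (2,3); t to first gridline: x 3.1682, y 0.4245 (then +3.8637 / +1.0353)
    (2,4) via y @ 0.4245
    (2,5) via y @ 1.4597
    (2,6) via y @ 2.4950
    (1,6) via x @ 3.1682
    (1,7) via y @ 3.5303
    (1,8) via y @ 4.5656  # hit
  → r_4 = 4.5656

ranges = [0.8489, 2.6814, 4.3275, 4.5656]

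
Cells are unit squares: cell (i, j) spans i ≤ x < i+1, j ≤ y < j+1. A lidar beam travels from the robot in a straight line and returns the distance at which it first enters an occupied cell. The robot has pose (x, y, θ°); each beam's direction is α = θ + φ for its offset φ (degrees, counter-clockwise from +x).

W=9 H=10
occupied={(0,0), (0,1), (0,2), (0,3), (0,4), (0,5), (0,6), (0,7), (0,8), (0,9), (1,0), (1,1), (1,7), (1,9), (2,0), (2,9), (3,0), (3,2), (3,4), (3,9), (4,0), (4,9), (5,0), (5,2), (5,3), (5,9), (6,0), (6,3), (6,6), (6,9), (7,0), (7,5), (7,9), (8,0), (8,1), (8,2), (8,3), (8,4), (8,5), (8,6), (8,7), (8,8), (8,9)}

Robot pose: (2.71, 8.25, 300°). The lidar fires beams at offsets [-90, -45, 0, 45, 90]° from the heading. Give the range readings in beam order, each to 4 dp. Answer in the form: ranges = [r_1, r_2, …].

ranges = [0.8198, 6.4705, 4.9075, 5.4766, 1.5000]

beam 1: φ=-90°, α=210°
  direction (-0.8660, -0.5000); cell (2,8); t to first gridline: x 0.8198, y 0.5000 (then +1.1547 / +2.0000)
    (2,7) via y @ 0.5000
    (1,7) via x @ 0.8198  # hit
  → r_1 = 0.8198
beam 2: φ=-45°, α=255°
  direction (-0.2588, -0.9659); cell (2,8); t to first gridline: x 2.7432, y 0.2588 (then +3.8637 / +1.0353)
    (2,7) via y @ 0.2588
    (2,6) via y @ 1.2941
    (2,5) via y @ 2.3294
    (1,5) via x @ 2.7432
    (1,4) via y @ 3.3646
    (1,3) via y @ 4.3999
    (1,2) via y @ 5.4352
    (1,1) via y @ 6.4705  # hit
  → r_2 = 6.4705
beam 3: φ=0°, α=300°
  direction (0.5000, -0.8660); cell (2,8); t to first gridline: x 0.5800, y 0.2887 (then +2.0000 / +1.1547)
    (2,7) via y @ 0.2887
    (3,7) via x @ 0.5800
    (3,6) via y @ 1.4434
    (4,6) via x @ 2.5800
    (4,5) via y @ 2.5981
    (4,4) via y @ 3.7528
    (5,4) via x @ 4.5800
    (5,3) via y @ 4.9075  # hit
  → r_3 = 4.9075
beam 4: φ=45°, α=345°
  direction (0.9659, -0.2588); cell (2,8); t to first gridline: x 0.3002, y 0.9659 (then +1.0353 / +3.8637)
    (3,8) via x @ 0.3002
    (3,7) via y @ 0.9659
    (4,7) via x @ 1.3355
    (5,7) via x @ 2.3708
    (6,7) via x @ 3.4061
    (7,7) via x @ 4.4413
    (7,6) via y @ 4.8296
    (8,6) via x @ 5.4766  # hit
  → r_4 = 5.4766
beam 5: φ=90°, α=30°
  direction (0.8660, 0.5000); cell (2,8); t to first gridline: x 0.3349, y 1.5000 (then +1.1547 / +2.0000)
    (3,8) via x @ 0.3349
    (4,8) via x @ 1.4896
    (4,9) via y @ 1.5000  # hit
  → r_5 = 1.5000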